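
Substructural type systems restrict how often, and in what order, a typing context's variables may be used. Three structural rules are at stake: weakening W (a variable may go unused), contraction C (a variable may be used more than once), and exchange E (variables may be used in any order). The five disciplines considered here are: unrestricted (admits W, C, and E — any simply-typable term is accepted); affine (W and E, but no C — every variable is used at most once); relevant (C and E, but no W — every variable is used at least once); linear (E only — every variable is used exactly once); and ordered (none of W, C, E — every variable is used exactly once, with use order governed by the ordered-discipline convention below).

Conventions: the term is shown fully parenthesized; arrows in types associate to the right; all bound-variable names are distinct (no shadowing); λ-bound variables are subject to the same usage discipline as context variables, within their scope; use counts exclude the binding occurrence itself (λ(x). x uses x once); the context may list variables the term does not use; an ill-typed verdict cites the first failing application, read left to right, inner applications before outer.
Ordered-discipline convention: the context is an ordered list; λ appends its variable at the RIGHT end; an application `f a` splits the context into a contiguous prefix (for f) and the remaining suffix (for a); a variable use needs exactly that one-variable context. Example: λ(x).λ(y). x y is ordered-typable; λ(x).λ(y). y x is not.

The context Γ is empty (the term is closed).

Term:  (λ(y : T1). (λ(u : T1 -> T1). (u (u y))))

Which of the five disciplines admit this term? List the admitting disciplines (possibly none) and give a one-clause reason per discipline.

admitting disciplines: relevant, unrestricted
counts: y (bound)=1; u (bound)=2
uses in reading order: u, u, y
typing: the term checks, with type T1 -> (T1 -> T1) -> T1
ordered: ✗, needs contraction — u ×2
linear: ✗, needs contraction — u ×2
affine: ✗, needs contraction — u ×2
relevant: ✓, y, u: all used, weakening unneeded
unrestricted: ✓, type-checks (T1 -> (T1 -> T1) -> T1) and nothing is barred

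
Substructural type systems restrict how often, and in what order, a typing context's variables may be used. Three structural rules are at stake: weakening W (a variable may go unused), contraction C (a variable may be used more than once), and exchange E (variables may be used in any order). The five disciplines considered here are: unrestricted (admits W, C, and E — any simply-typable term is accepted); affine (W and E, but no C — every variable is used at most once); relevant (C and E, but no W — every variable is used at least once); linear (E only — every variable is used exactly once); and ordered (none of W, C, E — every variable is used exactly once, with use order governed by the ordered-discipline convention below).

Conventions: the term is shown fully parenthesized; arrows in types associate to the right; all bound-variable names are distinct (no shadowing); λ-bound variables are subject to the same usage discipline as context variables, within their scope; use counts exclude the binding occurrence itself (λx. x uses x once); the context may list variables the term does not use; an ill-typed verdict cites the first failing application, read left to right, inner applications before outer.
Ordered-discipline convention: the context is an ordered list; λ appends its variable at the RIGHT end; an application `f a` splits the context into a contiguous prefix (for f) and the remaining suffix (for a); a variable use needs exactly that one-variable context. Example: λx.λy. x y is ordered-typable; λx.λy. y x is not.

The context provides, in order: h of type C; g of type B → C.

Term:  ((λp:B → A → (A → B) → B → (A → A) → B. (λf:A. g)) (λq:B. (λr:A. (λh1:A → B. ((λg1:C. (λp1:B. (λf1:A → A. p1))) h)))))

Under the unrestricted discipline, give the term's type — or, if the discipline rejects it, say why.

term : A → B → C
usage: h: 1; g: 1; p [bound]: 0; f [bound]: 0; q [bound]: 0; r [bound]: 0; h1 [bound]: 0; g1 [bound]: 0; p1 [bound]: 1; f1 [bound]: 0
use order (left to right): g, p1, h
typing: the term checks, with type A → B → C
across the five disciplines: ordered ✗; linear ✗; affine ✓; relevant ✗; unrestricted ✓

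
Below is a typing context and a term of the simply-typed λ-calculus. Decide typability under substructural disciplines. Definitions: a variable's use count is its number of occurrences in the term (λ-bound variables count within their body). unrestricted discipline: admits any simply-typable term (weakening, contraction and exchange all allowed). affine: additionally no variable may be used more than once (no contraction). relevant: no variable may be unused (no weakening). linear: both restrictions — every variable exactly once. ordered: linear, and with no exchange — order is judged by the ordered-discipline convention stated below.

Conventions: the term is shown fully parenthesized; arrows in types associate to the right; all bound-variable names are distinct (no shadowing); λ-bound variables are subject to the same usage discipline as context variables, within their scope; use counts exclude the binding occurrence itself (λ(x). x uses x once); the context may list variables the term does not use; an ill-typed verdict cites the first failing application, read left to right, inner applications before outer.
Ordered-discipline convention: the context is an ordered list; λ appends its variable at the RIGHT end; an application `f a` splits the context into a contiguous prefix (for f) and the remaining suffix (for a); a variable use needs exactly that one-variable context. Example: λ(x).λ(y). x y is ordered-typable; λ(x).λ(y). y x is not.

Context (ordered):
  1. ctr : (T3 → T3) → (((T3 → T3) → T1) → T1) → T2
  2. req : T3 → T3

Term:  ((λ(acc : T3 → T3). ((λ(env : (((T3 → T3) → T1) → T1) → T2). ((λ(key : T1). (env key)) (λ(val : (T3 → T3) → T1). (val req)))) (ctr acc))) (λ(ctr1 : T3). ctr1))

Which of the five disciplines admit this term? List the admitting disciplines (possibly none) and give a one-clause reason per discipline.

admitted by: none
use counts: ctr: 1, req: 1, acc (bound): 1, env (bound): 1, key (bound): 1, val (bound): 1, ctr1 (bound): 1
use order (left to right): env, key, val, req, ctr, acc, ctr1
typing: ill-typed: a function awaiting ((T3 → T3) → T1) → T1 gets T1
ordered ✗ (fails simple typing)
linear ✗ (a type mismatch blocks all five)
affine ✗ (the type mismatch rejects it)
relevant ✗ (not simply typable)
unrestricted ✗ (fails simple typing)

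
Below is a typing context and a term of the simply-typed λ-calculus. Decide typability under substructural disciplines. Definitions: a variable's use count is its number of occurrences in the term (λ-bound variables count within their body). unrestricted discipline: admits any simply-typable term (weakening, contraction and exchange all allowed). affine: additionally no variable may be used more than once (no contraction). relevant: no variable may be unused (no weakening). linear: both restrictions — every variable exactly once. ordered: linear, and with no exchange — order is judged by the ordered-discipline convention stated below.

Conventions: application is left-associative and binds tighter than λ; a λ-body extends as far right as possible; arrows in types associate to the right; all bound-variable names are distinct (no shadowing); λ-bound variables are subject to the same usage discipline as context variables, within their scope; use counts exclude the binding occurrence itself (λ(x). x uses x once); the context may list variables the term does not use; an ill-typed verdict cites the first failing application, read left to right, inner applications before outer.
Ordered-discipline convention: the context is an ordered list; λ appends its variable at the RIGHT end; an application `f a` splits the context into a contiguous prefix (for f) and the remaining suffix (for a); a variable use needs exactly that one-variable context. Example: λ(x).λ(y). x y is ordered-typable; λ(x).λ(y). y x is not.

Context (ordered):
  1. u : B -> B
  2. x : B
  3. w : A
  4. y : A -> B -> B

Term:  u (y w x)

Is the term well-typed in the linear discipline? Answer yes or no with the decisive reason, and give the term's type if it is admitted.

yes — exactly-once usage across u, x, w, y; term : B
variable uses: u: 1; x: 1; w: 1; y: 1
left-to-right use order: u, y, w, x
typing: ✓ — B
summary: ordered ✗ | linear ✓ | affine ✓ | relevant ✓ | unrestricted ✓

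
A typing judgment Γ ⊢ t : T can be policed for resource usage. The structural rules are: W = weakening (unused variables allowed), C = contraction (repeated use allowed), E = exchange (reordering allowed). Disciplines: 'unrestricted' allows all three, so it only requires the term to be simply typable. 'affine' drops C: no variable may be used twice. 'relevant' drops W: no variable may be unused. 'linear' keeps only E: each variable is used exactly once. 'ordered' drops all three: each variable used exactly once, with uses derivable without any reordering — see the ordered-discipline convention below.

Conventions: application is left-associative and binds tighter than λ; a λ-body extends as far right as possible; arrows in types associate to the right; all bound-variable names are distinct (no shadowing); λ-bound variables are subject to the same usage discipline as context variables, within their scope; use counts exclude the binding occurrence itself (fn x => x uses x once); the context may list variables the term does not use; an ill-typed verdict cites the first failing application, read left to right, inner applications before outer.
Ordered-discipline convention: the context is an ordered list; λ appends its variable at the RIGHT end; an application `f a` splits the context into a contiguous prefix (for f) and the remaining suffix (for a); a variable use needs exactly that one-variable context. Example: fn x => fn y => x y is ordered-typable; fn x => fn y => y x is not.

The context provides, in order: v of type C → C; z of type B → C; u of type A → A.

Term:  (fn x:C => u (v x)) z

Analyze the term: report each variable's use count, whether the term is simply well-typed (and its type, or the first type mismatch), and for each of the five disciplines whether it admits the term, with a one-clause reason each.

counts: v: 1; z: 1; u: 1; x (λ-bound): 1
use order (left to right): u, v, x, z
typing: ill-typed: an application expects A but receives C
ordered: ✗, fails simple typing
linear: ✗, a type mismatch blocks all five
affine: ✗, the type mismatch rejects it
relevant: ✗, not simply typable
unrestricted: ✗, fails simple typing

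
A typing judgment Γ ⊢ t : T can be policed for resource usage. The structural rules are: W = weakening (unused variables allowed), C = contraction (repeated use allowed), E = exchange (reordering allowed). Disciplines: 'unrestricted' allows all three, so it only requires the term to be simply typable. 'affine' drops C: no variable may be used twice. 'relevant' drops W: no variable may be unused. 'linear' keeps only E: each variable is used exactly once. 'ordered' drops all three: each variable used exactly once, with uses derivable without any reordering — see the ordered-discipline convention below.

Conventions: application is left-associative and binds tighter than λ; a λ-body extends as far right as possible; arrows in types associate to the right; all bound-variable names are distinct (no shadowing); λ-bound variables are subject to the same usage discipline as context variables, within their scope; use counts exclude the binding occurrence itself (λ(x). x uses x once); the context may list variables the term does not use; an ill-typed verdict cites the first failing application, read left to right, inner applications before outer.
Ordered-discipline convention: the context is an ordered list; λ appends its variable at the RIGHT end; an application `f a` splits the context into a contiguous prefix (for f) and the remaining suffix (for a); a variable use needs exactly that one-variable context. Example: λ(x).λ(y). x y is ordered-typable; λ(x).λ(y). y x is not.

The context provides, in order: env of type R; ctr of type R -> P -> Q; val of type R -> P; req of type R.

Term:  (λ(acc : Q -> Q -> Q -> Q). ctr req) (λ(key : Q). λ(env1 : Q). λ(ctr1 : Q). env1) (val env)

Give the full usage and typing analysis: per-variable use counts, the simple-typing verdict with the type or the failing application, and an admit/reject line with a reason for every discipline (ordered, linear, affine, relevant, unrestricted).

counts: env=1; ctr=1; val=1; req=1; acc (bound)=0; key (bound)=0; env1 (bound)=1; ctr1 (bound)=0
order of uses: ctr, req, env1, val, env
typing: well-typed at Q
ordered: ✗ — acc, key, ctr1 left unused
linear: ✗ — acc, key, ctr1 left unused
affine: ✓ — none of env, ctr, val, req, acc, key, env1, ctr1 used more than once
relevant: ✗ — acc, key, ctr1 left unused
unrestricted: ✓ — typability at Q is all that's needed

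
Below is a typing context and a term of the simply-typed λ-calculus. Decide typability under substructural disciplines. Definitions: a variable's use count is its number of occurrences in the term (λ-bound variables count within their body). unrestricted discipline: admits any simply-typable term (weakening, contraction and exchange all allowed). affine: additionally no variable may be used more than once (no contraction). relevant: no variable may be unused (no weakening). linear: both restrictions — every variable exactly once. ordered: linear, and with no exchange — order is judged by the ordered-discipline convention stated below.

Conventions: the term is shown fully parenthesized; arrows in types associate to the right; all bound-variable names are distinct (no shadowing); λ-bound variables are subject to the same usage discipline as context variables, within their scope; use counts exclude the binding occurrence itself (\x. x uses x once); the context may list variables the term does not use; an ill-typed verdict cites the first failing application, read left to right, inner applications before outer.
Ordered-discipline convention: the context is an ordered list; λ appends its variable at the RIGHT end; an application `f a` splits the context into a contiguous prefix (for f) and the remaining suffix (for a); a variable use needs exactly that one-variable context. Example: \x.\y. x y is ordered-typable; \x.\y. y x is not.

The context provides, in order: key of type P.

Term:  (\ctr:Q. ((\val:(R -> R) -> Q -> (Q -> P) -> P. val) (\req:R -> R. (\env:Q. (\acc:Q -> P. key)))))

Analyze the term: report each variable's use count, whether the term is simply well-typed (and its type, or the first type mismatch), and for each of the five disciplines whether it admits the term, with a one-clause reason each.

usage: key ×1; ctr (bound) ×0; val (bound) ×1; req (bound) ×0; env (bound) ×0; acc (bound) ×0
order of uses: val, key
typing: well-typed — term : Q -> (R -> R) -> Q -> (Q -> P) -> P
ordered ✗ (needs weakening: ctr, req, env, acc unused)
linear ✗ (needs weakening: ctr, req, env, acc unused)
affine ✓ (none of key, ctr, val, req, env, acc used more than once)
relevant ✗ (needs weakening: ctr, req, env, acc unused)
unrestricted ✓ (well-typed at Q -> (R -> R) -> Q -> (Q -> P) -> P; no restrictions here)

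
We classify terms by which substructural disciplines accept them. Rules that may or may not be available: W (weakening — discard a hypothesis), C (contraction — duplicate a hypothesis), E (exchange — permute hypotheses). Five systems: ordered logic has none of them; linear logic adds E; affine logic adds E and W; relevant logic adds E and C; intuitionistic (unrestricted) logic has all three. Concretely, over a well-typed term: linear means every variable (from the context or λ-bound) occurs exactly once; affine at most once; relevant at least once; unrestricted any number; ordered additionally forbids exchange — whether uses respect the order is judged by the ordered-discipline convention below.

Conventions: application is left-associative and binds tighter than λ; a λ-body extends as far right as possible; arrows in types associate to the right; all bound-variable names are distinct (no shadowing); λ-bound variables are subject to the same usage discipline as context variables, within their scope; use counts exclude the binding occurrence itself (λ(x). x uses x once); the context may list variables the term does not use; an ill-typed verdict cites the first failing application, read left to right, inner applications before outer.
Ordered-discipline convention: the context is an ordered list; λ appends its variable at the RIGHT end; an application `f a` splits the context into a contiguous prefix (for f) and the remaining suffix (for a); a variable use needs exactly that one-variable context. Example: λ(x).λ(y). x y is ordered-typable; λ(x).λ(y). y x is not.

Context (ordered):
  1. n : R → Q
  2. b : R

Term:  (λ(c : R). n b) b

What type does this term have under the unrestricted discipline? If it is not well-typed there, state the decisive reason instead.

term : Q
counts: n: 1; b: 2; c [bound]: 0
use order (left to right): n, b, b
typing: well-typed at Q
summary: ordered ✗; linear ✗; affine ✗; relevant ✗; unrestricted ✓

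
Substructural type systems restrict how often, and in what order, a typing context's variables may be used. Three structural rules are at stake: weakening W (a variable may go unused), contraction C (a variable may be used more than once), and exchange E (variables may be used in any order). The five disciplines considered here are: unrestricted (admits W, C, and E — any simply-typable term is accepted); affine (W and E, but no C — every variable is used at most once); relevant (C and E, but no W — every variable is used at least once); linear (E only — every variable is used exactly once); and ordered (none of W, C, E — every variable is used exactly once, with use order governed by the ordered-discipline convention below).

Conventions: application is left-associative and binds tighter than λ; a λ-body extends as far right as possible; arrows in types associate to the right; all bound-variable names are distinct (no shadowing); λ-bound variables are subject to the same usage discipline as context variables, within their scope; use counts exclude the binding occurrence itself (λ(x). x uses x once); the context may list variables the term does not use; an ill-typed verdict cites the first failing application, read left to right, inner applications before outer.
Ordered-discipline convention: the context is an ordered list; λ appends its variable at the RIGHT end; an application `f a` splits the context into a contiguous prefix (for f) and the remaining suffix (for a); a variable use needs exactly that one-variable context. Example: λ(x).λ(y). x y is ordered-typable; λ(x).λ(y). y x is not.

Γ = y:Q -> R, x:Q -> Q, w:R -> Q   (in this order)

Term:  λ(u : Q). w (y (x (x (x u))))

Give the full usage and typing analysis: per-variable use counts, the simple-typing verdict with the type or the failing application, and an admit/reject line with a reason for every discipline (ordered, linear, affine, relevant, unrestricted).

counts: y: 1; x: 3; w: 1; u [bound]: 1
use order (left to right): w, y, x, x, x, u
typing: well-typed at Q -> Q
ordered ✗ (needs contraction — x ×3)
linear ✗ (needs contraction — x ×3)
affine ✗ (needs contraction — x ×3)
relevant ✓ (none of y, x, w, u goes unused)
unrestricted ✓ (typability at Q -> Q is all that's needed)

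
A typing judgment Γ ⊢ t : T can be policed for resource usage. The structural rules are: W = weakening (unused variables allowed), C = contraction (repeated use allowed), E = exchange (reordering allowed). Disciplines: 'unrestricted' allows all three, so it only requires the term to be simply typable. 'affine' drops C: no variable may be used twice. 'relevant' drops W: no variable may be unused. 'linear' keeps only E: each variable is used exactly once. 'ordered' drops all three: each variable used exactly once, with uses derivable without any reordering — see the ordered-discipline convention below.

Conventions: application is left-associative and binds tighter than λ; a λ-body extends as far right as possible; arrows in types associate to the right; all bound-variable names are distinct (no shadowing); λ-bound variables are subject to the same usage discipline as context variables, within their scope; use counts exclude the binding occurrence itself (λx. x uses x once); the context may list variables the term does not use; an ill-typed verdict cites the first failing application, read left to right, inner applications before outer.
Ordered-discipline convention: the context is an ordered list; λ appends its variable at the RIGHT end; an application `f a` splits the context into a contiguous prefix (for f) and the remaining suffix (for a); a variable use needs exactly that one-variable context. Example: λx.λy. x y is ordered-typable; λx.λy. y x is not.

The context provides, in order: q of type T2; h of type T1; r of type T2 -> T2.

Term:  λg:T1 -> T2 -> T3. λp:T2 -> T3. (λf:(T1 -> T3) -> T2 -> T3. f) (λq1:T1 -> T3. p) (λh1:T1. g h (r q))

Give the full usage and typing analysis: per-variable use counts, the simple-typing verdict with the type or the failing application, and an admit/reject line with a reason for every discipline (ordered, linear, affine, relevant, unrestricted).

counts: q ×1, h ×1, r ×1, g (λ-bound) ×1, p (λ-bound) ×1, f (λ-bound) ×1, q1 (λ-bound) ×0, h1 (λ-bound) ×0
uses in reading order: f, p, g, h, r, q
typing: well-typed — term : (T1 -> T2 -> T3) -> (T2 -> T3) -> T2 -> T3
ordered: ✗ — q1, h1 never used (weakening)
linear: ✗ — q1, h1 never used (weakening)
affine: ✓ — no duplicate uses among q, h, r, g, p, f, q1, h1
relevant: ✗ — q1, h1 never used (weakening)
unrestricted: ✓ — typability at (T1 -> T2 -> T3) -> (T2 -> T3) -> T2 -> T3 is all that's needed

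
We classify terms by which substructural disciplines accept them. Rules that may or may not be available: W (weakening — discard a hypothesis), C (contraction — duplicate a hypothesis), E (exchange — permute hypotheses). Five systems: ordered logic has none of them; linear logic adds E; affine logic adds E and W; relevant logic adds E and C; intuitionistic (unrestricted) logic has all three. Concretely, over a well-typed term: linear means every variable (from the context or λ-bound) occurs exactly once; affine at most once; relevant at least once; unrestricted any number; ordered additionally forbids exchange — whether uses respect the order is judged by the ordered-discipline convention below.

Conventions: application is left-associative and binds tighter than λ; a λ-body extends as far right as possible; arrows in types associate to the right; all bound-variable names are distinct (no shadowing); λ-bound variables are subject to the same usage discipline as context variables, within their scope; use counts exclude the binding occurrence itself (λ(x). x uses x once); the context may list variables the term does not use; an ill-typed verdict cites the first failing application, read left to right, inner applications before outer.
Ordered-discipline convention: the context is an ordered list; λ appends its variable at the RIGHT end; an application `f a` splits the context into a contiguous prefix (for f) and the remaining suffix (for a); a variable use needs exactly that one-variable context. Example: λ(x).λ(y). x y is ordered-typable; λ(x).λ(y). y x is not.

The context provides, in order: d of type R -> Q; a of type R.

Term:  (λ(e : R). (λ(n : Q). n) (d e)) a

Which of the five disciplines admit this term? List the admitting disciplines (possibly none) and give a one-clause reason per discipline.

admitting disciplines: ordered, linear, affine, relevant, unrestricted
use counts: d: 1, a: 1, e (bound): 1, n (bound): 1
left-to-right use order: n, d, e, a
typing: well-typed — term : Q
ordered: ✓ — d, a, e, n once each; derivable with no W/C/E
linear: ✓ — exactly-once usage across d, a, e, n
affine: ✓ — no duplicate uses among d, a, e, n
relevant: ✓ — d, a, e, n: all used, weakening unneeded
unrestricted: ✓ — type-checks (Q) and nothing is barred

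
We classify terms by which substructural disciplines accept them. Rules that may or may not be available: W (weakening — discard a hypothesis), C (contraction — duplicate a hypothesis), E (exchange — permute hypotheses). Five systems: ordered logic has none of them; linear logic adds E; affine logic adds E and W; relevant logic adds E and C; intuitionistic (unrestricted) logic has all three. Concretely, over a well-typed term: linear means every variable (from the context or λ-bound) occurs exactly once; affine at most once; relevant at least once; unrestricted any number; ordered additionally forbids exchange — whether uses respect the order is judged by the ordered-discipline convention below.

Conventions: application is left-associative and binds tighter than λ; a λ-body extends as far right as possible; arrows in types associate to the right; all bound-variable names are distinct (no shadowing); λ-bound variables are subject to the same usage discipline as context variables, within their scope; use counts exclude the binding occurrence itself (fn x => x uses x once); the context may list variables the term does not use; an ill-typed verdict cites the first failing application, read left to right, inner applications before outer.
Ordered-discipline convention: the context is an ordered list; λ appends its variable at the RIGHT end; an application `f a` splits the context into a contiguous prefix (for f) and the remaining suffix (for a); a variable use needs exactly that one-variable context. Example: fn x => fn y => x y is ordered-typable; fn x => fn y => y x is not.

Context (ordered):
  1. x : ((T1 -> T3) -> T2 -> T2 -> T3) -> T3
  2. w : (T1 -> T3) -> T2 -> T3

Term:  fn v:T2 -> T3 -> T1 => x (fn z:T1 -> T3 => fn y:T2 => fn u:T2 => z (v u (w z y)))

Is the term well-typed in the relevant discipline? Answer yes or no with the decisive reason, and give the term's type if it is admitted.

yes — every one of x, w, v, z, y, u appears; term : (T2 -> T3 -> T1) -> T3
usage: x: 1×; w: 1×; v (bound): 1×; z (bound): 2×; y (bound): 1×; u (bound): 1×
use order (left to right): x, z, v, u, w, z, y
typing: ✓ — (T2 -> T3 -> T1) -> T3
across the five disciplines: ordered ✗ | linear ✗ | affine ✗ | relevant ✓ | unrestricted ✓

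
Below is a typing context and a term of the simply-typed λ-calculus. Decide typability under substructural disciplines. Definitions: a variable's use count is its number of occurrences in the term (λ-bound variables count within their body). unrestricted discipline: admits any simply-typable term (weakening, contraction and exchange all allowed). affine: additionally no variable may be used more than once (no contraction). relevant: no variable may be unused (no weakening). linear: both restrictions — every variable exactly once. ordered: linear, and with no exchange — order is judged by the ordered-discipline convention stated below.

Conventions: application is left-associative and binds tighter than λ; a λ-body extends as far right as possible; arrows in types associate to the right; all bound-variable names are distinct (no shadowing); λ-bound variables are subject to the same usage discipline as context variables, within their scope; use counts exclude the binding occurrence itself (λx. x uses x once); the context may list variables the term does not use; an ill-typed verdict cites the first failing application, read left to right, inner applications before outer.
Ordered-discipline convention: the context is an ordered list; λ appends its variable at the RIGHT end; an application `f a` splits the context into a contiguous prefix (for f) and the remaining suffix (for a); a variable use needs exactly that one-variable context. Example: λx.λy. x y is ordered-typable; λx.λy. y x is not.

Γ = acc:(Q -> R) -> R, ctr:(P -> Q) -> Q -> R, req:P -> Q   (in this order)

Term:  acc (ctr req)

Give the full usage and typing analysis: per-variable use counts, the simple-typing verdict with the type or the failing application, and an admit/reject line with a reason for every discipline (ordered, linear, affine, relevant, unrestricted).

usage: acc: 1; ctr: 1; req: 1
uses in reading order: acc, ctr, req
typing: the term checks, with type R
ordered ✓ (acc, ctr, req: once each, no exchange needed)
linear ✓ (single use per variable (acc, ctr, req))
affine ✓ (acc, ctr, req: no repeats, contraction unneeded)
relevant ✓ (at least one use each (acc, ctr, req))
unrestricted ✓ (well-typed at R; no restrictions here)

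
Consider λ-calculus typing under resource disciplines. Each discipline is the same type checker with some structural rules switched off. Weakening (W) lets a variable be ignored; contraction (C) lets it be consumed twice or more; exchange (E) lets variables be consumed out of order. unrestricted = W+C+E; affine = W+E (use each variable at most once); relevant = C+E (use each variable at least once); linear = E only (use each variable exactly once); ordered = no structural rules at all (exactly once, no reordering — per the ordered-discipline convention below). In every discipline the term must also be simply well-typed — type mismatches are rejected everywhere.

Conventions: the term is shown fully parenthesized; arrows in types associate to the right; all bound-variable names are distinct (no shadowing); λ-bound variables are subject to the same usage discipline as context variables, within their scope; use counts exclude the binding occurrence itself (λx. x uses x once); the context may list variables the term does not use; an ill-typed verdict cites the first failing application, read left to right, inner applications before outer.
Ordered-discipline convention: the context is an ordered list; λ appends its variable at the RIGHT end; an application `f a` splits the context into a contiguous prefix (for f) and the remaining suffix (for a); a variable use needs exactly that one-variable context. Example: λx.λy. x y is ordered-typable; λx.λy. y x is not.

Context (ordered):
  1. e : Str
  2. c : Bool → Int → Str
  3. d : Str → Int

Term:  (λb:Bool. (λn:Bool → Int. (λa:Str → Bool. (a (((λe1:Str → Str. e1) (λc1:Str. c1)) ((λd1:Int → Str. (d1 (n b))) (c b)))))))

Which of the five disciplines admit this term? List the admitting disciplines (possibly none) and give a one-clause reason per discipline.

admitted in: unrestricted
counts: e: 0×; c: 1×; d: 0×; b [bound]: 2×; n [bound]: 1×; a [bound]: 1×; e1 [bound]: 1×; c1 [bound]: 1×; d1 [bound]: 1×
order of uses: a, e1, c1, d1, n, b, c, b
typing: well-typed — term : Bool → (Bool → Int) → (Str → Bool) → Bool
ordered: ✗, repeated use of b ×2; needs weakening: e, d unused
linear: ✗, repeated use of b ×2; needs weakening: e, d unused
affine: ✗, repeated use of b ×2
relevant: ✗, needs weakening: e, d unused
unrestricted: ✓, type-checks (Bool → (Bool → Int) → (Str → Bool) → Bool) and nothing is barred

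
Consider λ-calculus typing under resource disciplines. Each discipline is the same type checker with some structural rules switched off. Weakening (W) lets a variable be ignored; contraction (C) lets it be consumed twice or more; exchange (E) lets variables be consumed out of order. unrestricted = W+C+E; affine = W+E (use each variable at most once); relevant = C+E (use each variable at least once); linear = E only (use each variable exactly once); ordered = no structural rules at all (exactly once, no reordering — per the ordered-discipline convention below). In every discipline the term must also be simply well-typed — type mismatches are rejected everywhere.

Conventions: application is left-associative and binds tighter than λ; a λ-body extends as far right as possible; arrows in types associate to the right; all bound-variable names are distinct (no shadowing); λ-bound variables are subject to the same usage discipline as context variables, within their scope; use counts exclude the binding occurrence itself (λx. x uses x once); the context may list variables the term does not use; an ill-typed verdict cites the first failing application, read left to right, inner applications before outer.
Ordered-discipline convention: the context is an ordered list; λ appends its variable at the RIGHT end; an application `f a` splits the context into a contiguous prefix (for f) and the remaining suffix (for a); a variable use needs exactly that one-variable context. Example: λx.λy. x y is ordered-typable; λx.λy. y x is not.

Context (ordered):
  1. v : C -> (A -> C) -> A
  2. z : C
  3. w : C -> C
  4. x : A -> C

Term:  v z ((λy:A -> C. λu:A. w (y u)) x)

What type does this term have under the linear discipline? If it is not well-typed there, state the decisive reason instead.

term : A
variable uses: v ×1; z ×1; w ×1; x ×1; y (λ-bound) ×1; u (λ-bound) ×1
left-to-right use order: v, z, w, y, u, x
typing: the term checks, with type A
per-discipline verdicts: ordered ✓ · linear ✓ · affine ✓ · relevant ✓ · unrestricted ✓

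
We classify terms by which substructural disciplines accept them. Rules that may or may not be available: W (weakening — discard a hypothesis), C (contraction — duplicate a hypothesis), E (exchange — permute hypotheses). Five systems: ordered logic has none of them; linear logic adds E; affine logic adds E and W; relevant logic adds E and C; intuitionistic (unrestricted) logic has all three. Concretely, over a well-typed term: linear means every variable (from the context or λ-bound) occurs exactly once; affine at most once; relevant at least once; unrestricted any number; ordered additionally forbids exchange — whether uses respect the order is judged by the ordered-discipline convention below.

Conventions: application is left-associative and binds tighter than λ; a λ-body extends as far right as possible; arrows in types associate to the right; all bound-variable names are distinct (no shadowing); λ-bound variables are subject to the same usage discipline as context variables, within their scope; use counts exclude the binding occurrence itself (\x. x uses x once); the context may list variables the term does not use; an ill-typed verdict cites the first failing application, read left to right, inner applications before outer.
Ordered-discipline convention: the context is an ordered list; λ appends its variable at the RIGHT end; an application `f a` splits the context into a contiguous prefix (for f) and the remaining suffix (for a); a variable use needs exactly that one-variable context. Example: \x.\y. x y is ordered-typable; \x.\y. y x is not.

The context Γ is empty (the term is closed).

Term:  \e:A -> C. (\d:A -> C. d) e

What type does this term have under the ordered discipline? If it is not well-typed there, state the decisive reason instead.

term : (A -> C) -> A -> C
counts: e [bound]=1; d [bound]=1
uses in reading order: d, e
typing: ✓ — (A -> C) -> A -> C
summary: ordered ✓; linear ✓; affine ✓; relevant ✓; unrestricted ✓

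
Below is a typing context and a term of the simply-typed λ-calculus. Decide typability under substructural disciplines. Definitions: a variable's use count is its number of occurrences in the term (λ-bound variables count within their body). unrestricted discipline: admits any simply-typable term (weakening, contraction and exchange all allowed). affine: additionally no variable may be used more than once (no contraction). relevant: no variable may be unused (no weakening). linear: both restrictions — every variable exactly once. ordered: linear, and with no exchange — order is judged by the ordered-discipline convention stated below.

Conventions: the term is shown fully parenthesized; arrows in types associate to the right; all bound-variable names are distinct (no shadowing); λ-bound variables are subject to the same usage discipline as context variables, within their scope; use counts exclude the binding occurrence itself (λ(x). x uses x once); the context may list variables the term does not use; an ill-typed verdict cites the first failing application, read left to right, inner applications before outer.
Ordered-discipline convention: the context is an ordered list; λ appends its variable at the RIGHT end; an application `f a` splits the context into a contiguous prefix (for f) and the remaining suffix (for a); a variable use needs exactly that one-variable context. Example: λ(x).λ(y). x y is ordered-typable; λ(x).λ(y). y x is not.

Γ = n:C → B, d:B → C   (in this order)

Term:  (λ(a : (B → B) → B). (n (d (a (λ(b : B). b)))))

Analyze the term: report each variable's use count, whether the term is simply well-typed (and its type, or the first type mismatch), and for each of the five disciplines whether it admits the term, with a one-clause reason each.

use counts: n: 1×; d: 1×; a (λ-bound): 1×; b (λ-bound): 1×
uses in reading order: n, d, a, b
typing: well-typed at ((B → B) → B) → B
ordered ✓ (one use each (n, d, a, b); ordered split holds)
linear ✓ (single use per variable (n, d, a, b))
affine ✓ (none of n, d, a, b used more than once)
relevant ✓ (at least one use each (n, d, a, b))
unrestricted ✓ (simply typable at ((B → B) → B) → B; W, C, E all held)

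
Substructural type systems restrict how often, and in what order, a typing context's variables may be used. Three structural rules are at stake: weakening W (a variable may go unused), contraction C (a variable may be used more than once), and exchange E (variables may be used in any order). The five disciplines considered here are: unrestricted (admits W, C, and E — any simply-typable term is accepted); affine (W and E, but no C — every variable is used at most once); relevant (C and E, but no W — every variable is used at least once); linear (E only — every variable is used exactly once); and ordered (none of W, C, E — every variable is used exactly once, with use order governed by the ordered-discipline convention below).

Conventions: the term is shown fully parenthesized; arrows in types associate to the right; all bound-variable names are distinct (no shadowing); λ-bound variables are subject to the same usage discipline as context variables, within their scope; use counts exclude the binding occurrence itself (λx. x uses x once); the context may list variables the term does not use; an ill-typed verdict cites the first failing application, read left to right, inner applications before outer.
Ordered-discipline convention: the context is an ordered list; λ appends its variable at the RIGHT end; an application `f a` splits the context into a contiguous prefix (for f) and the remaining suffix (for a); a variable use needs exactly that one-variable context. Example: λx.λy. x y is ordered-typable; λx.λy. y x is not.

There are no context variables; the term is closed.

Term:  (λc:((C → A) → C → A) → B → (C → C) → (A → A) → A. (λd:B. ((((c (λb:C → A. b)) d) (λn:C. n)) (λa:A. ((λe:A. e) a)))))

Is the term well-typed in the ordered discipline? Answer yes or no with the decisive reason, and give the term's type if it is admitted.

yes — single-use (c, d, b, n, a, e), ordered derivation ok; term : (((C → A) → C → A) → B → (C → C) → (A → A) → A) → B → A
variable uses: c [bound]=1, d [bound]=1, b [bound]=1, n [bound]=1, a [bound]=1, e [bound]=1
left-to-right use order: c, b, d, n, e, a
typing: well-typed at (((C → A) → C → A) → B → (C → C) → (A → A) → A) → B → A
per-discipline verdicts: ordered ✓ | linear ✓ | affine ✓ | relevant ✓ | unrestricted ✓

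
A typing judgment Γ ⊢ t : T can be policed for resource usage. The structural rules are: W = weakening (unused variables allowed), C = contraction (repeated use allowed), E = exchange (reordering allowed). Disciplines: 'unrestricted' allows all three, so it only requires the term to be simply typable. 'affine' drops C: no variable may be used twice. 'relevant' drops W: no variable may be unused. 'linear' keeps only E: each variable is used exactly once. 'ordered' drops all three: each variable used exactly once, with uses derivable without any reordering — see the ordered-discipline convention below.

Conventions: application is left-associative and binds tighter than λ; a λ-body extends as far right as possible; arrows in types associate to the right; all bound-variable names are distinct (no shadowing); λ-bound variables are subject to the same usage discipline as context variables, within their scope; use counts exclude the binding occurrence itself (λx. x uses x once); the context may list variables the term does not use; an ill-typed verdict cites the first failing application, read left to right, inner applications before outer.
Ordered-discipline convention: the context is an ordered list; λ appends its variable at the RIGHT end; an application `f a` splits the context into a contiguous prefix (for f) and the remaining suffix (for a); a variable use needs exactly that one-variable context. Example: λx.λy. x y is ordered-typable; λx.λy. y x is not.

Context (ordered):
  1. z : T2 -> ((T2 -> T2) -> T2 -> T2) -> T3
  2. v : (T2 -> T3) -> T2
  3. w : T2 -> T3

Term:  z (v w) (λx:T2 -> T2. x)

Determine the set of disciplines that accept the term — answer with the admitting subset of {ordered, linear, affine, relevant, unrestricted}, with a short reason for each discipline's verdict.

admitted in: ordered, linear, affine, relevant, unrestricted
use counts: z ×1; v ×1; w ×1; x [bound] ×1
uses in reading order: z, v, w, x
typing: the term checks, with type T3
ordered: ✓, single-use (z, v, w, x), ordered derivation ok
linear: ✓, each of z, v, w, x used exactly once
affine: ✓, at most one use each (z, v, w, x)
relevant: ✓, z, v, w, x: all used, weakening unneeded
unrestricted: ✓, typability at T3 is all that's needed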